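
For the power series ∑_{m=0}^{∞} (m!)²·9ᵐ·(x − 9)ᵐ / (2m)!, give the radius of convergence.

By the ratio test, |a_{m+1}/a_m| = (m+1)²/[(2m+1)·(2m+2)] · 9 → 9/4.
Thus R = 1/(9/4) = 4/9.

R = 4/9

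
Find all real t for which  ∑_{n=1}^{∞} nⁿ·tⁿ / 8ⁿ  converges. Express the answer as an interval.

Root test: |a_n|^(1/n) = n/8 → ∞.
The root grows without bound, so R = 0 (convergence only at t = 0).

{0}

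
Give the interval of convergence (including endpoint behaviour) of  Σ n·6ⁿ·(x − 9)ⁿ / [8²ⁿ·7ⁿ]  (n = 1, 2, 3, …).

Ratio test: |a_{n+1}/a_n| = [(n+1)/n] · 6/(64·7) → 3/224 as n → ∞.
Convergence for |x − 9| · 3/224 < 1, i.e. |x − 9| < 224/3. So R = 224/3.
Endpoint x = 251/3: the terms have absolute value of order n, which does not tend to 0, so the series diverges by the divergence test.
Check x = -197/3: the terms do not tend to 0, so the series diverges.

(-197/3, 251/3)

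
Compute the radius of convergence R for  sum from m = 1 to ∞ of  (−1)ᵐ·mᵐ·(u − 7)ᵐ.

Applying the root test, |a_m|^(1/m) = m → ∞.
Since the m-th root of |a_m| is unbounded, the series converges only at u = 7; R = 0.

R = 0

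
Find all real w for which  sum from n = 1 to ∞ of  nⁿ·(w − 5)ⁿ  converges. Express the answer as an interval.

{5}

Root test: |a_n|^(1/n) = n → ∞.
Since the n-th root of |a_n| is unbounded, the series converges only at w = 5; R = 0.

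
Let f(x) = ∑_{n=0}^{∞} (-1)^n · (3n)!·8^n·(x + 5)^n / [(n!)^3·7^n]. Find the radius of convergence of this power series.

The ratio of consecutive coefficients is (3n+1)·(3n+2)·(3n+3)/(n+1)³ · 8/7 → 216/7.
Convergence for |x + 5| · 216/7 < 1, i.e. |x + 5| < 7/216. So R = 7/216.

R = 7/216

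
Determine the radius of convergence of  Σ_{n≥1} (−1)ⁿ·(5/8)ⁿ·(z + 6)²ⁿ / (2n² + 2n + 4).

R = 2√10/5

The ratio of consecutive coefficients is [(2n² + 2n + 4)/(2(n+1)² + 2(n+1) + 4)] · 5/8 → 5/8.
Since the exponent of (z + 6) increases by 2 each term, convergence requires |z + 6|² < 8/5, hence R = 2√10/5.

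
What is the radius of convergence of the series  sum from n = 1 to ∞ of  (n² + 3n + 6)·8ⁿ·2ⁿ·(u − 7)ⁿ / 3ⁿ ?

R = 3/16

Ratio test: |a_{n+1}/a_n| = [((n+1)² + 3(n+1) + 6)/(n² + 3n + 6)] · 8·2/3 → 16/3 as n → ∞.
Thus R = 1/(16/3) = 3/16.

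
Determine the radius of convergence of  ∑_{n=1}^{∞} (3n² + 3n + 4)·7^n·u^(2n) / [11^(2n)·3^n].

Ratio test: |a_{n+1}/a_n| = [(3(n+1)² + 3(n+1) + 4)/(3n² + 3n + 4)] · 7/(121·3) → 7/363 as n → ∞.
Since the exponent of u increases by 2 each term, convergence requires |u|² < 363/7, hence R = 11√21/7.

R = 11√21/7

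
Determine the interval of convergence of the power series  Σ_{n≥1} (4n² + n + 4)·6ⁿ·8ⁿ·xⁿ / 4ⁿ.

The ratio of consecutive coefficients is [(4(n+1)² + (n+1) + 4)/(4n² + n + 4)] · 6·8/4 → 12.
Hence the series converges for |x| < 1/(12) = 1/12, so the radius of convergence is 1/12.
Check x = 1/12: the terms have absolute value of order n², which does not tend to 0, so the series diverges by the divergence test.
Check x = -1/12: the n-th term does not approach 0; divergence by the term test.

(-1/12, 1/12)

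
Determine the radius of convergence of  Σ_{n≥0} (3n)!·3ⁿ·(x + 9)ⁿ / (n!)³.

R = 1/81

Ratio test: |a_{n+1}/a_n| = (3n+1)·(3n+2)·(3n+3)/(n+1)³ · 3 → 81 as n → ∞.
Convergence for |x + 9| · 81 < 1, i.e. |x + 9| < 1/81. So R = 1/81.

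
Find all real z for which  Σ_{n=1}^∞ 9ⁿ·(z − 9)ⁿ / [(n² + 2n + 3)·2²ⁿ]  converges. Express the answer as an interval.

[77/9, 85/9]

By the ratio test, |a_{n+1}/a_n| = [(n² + 2n + 3)/((n+1)² + 2(n+1) + 3)] · 9/4 → 9/4.
Thus R = 1/(9/4) = 4/9.
Endpoint z = 85/9: absolute convergence follows by limit comparison with Σ 1/n².
Check z = 77/9: the terms are on the order of 1/n², so the series converges absolutely by comparison with the p-series (p = 2 > 1).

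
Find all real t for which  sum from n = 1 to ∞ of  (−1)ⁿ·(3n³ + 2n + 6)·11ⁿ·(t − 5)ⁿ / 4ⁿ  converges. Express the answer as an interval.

By the ratio test, |a_{n+1}/a_n| = [(3(n+1)³ + 2(n+1) + 6)/(3n³ + 2n + 6)] · 11/4 → 11/4.
Hence the series converges for |t − 5| < 1/(11/4) = 4/11, so the radius of convergence is 4/11.
Endpoint t = 59/11: the n-th term does not approach 0; divergence by the term test.
At t = 51/11: the n-th term does not approach 0; divergence by the term test.

(51/11, 59/11)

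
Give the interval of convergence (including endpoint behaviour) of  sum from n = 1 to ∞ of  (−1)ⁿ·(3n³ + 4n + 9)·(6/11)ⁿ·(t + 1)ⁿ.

(-17/6, 5/6)

Ratio test: |a_{n+1}/a_n| = [(3(n+1)³ + 4(n+1) + 9)/(3n³ + 4n + 9)] · 6/11 → 6/11 as n → ∞.
The series converges when 6/11 · |t + 1| < 1, giving R = 11/6.
When t = 5/6, the terms have absolute value of order n³, which does not tend to 0, so the series diverges by the divergence test.
Endpoint t = -17/6: the n-th term does not approach 0; divergence by the term test.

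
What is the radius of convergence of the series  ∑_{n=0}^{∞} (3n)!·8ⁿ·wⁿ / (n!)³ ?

Apply the ratio test: |a_{n+1}| / |a_n| = (3n+1)·(3n+2)·(3n+3)/(n+1)³ · 8, which tends to 216 as n → ∞.
Hence the series converges for |w| < 1/(216) = 1/216, so the radius of convergence is 1/216.

R = 1/216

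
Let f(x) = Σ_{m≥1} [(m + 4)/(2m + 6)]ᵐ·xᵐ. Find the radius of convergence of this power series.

R = 2

By the Cauchy root test, |a_m|^(1/m) = (m + 4)/(2m + 6) → 1/2.
Hence the series converges for |x| < 1/(1/2) = 2, so the radius of convergence is 2.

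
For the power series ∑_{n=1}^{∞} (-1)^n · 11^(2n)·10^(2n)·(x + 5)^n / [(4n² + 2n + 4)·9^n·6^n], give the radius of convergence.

Ratio test: |a_{n+1}/a_n| = [(4n² + 2n + 4)/(4(n+1)² + 2(n+1) + 4)] · 121·100/(9·6) → 6050/27 as n → ∞.
Hence the series converges for |x + 5| < 1/(6050/27) = 27/6050, so the radius of convergence is 27/6050.

R = 27/6050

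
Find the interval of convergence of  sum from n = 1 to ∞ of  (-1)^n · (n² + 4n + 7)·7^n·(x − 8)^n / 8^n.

(48/7, 64/7)

By the ratio test, |a_{n+1}/a_n| = [((n+1)² + 4(n+1) + 7)/(n² + 4n + 7)] · 7/8 → 7/8.
The series converges when 7/8 · |x − 8| < 1, giving R = 8/7.
Check x = 64/7: the terms do not tend to 0, so the series diverges.
At x = 48/7: the n-th term does not approach 0; divergence by the term test.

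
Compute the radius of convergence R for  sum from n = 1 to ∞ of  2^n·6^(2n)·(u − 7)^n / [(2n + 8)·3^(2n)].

R = 1/8

By the ratio test, |a_{n+1}/a_n| = [(2n + 8)/(2(n+1) + 8)] · 2·36/9 → 8.
Convergence for |u − 7| · 8 < 1, i.e. |u − 7| < 1/8. So R = 1/8.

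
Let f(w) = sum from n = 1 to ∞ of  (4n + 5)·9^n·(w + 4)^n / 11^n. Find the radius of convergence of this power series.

R = 11/9

Apply the ratio test: |a_{n+1}| / |a_n| = [(4(n+1) + 5)/(4n + 5)] · 9/11, which tends to 9/11 as n → ∞.
Hence the series converges for |w + 4| < 1/(9/11) = 11/9, so the radius of convergence is 11/9.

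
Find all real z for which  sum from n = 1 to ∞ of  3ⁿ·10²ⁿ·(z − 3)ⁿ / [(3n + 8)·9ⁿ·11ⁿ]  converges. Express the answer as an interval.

[267/100, 333/100)

The ratio of consecutive coefficients is [(3n + 8)/(3(n+1) + 8)] · 3·100/(9·11) → 100/33.
Convergence for |z − 3| · 100/33 < 1, i.e. |z − 3| < 33/100. So R = 33/100.
Check z = 333/100: comparison with the harmonic series Σ 1/n shows the series diverges.
At z = 267/100: an alternating series whose terms decrease to 0 in absolute value, so it converges by the Leibniz criterion.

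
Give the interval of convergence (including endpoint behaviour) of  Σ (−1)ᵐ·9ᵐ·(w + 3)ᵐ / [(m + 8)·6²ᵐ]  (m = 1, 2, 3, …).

(-7, 1]

Ratio test: |a_{m+1}/a_m| = [(m + 8)/((m+1) + 8)] · 9/36 → 1/4 as m → ∞.
The series converges when 1/4 · |w + 3| < 1, giving R = 4.
At w = 1: an alternating series whose terms decrease to 0 in absolute value, so it converges by the Leibniz criterion.
At w = -7: the terms behave like c/m; limit comparison with the harmonic series gives divergence.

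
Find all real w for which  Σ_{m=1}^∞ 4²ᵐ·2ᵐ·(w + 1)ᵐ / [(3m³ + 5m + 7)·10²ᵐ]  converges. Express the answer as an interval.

[-33/8, 17/8]

By the ratio test, |a_{m+1}/a_m| = [(3m³ + 5m + 7)/(3(m+1)³ + 5(m+1) + 7)] · 16·2/100 → 8/25.
Hence the series converges for |w + 1| < 1/(8/25) = 25/8, so the radius of convergence is 25/8.
Check w = 17/8: the series is dominated by a constant times Σ 1/m³, which converges (p = 3 > 1).
When w = -33/8, absolute convergence follows by limit comparison with Σ 1/m³.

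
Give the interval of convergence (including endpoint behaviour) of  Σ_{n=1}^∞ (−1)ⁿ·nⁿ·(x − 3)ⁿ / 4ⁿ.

{3}

Applying the root test, |a_n|^(1/n) = n/4 → ∞.
Since the n-th root of |a_n| is unbounded, the series converges only at x = 3; R = 0.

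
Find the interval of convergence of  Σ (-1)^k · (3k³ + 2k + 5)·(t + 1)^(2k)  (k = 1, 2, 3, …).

(-2, 0)

The ratio of consecutive coefficients is (3(k+1)³ + 2(k+1) + 5)/(3k³ + 2k + 5) → 1.
Writing y = (t + 1)², the series in y has radius 1, so |t + 1| < √(1) = 1 and R = 1.
At t = 0: the terms do not tend to 0, so the series diverges.
At t = -2: the k-th term does not approach 0; divergence by the term test.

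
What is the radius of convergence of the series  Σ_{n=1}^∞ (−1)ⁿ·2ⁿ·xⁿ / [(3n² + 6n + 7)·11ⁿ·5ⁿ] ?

R = 55/2

Ratio test: |a_{n+1}/a_n| = [(3n² + 6n + 7)/(3(n+1)² + 6(n+1) + 7)] · 2/(11·5) → 2/55 as n → ∞.
Hence the series converges for |x| < 1/(2/55) = 55/2, so the radius of convergence is 55/2.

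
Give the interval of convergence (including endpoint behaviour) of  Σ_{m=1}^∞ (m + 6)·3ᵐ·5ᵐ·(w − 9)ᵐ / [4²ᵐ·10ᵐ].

(-5/3, 59/3)

Apply the ratio test: |a_{m+1}| / |a_m| = [((m+1) + 6)/(m + 6)] · 3·5/(16·10), which tends to 3/32 as m → ∞.
Thus R = 1/(3/32) = 32/3.
Check w = 59/3: the m-th term does not approach 0; divergence by the term test.
Endpoint w = -5/3: the m-th term does not approach 0; divergence by the term test.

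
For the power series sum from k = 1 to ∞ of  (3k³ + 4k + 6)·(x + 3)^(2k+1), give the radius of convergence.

R = 1

The ratio of consecutive coefficients is (3(k+1)³ + 4(k+1) + 6)/(3k³ + 4k + 6) → 1.
Since the exponent of (x + 3) increases by 2 each term, convergence requires |x + 3|² < 1, hence R = 1.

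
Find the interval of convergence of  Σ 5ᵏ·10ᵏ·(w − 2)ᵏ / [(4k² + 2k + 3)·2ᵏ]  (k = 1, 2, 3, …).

[49/25, 51/25]

By the ratio test, |a_{k+1}/a_k| = [(4k² + 2k + 3)/(4(k+1)² + 2(k+1) + 3)] · 5·10/2 → 25.
Convergence for |w − 2| · 25 < 1, i.e. |w − 2| < 1/25. So R = 1/25.
At w = 51/25: absolute convergence follows by limit comparison with Σ 1/k².
Endpoint w = 49/25: the terms are on the order of 1/k², so the series converges absolutely by comparison with the p-series (p = 2 > 1).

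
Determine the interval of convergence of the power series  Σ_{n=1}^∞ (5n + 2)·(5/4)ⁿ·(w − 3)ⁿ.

By the ratio test, |a_{n+1}/a_n| = [(5(n+1) + 2)/(5n + 2)] · 5/4 → 5/4.
The series converges when 5/4 · |w − 3| < 1, giving R = 4/5.
At w = 19/5: the terms do not tend to 0, so the series diverges.
At w = 11/5: the terms do not tend to 0, so the series diverges.

(11/5, 19/5)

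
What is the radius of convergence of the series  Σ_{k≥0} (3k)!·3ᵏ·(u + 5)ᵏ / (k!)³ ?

The ratio of consecutive coefficients is (3k+1)·(3k+2)·(3k+3)/(k+1)³ · 3 → 81.
Hence the series converges for |u + 5| < 1/(81) = 1/81, so the radius of convergence is 1/81.

R = 1/81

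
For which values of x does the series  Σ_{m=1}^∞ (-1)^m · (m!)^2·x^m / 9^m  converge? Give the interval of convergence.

By the ratio test, |a_{m+1}/a_m| = (m+1)² · 1/9 → ∞.
The ratio grows without bound, so the series diverges whenever x ≠ 0; it converges only at x = 0. R = 0.

{0}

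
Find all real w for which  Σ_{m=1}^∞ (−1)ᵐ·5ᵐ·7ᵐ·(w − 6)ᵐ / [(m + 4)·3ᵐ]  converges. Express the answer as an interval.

Ratio test: |a_{m+1}/a_m| = [(m + 4)/((m+1) + 4)] · 5·7/3 → 35/3 as m → ∞.
Hence the series converges for |w − 6| < 1/(35/3) = 3/35, so the radius of convergence is 3/35.
Check w = 213/35: the terms alternate in sign and decrease monotonically to 0 in absolute value (size ~ c/m), so the alternating series test gives convergence.
Check w = 207/35: the terms behave like c/m; limit comparison with the harmonic series gives divergence.

(207/35, 213/35]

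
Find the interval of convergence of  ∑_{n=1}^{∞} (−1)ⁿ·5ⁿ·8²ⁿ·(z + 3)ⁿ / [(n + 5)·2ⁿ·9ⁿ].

The ratio of consecutive coefficients is [(n + 5)/((n+1) + 5)] · 5·64/(2·9) → 160/9.
Thus R = 1/(160/9) = 9/160.
Check z = -471/160: convergence follows from the alternating series test (terms decrease monotonically to 0).
When z = -489/160, the terms behave like c/n; limit comparison with the harmonic series gives divergence.

(-489/160, -471/160]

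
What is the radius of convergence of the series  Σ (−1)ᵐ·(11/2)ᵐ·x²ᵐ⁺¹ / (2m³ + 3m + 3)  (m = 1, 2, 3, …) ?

The ratio of consecutive coefficients is [(2m³ + 3m + 3)/(2(m+1)³ + 3(m+1) + 3)] · 11/2 → 11/2.
Since the exponent of x increases by 2 each term, convergence requires |x|² < 2/11, hence R = √22/11.

R = √22/11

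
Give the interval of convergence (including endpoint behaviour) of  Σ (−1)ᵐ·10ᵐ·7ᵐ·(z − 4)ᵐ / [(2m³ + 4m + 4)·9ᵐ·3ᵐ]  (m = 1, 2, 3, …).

By the ratio test, |a_{m+1}/a_m| = [(2m³ + 4m + 4)/(2(m+1)³ + 4(m+1) + 4)] · 10·7/(9·3) → 70/27.
Convergence for |z − 4| · 70/27 < 1, i.e. |z − 4| < 27/70. So R = 27/70.
Check z = 307/70: absolute convergence follows by limit comparison with Σ 1/m³.
At z = 253/70: the terms are on the order of 1/m³, so the series converges absolutely by comparison with the p-series (p = 3 > 1).

[253/70, 307/70]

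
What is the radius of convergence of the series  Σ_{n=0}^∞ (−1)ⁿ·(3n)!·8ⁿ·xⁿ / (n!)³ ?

R = 1/216

By the ratio test, |a_{n+1}/a_n| = (3n+1)·(3n+2)·(3n+3)/(n+1)³ · 8 → 216.
Convergence for |x| · 216 < 1, i.e. |x| < 1/216. So R = 1/216.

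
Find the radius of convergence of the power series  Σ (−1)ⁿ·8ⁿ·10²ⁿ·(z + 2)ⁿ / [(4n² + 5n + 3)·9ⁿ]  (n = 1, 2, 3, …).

The ratio of consecutive coefficients is [(4n² + 5n + 3)/(4(n+1)² + 5(n+1) + 3)] · 8·100/9 → 800/9.
Convergence for |z + 2| · 800/9 < 1, i.e. |z + 2| < 9/800. So R = 9/800.

R = 9/800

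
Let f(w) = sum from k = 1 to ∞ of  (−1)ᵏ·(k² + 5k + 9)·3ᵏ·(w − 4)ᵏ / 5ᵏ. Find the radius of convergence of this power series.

By the ratio test, |a_{k+1}/a_k| = [((k+1)² + 5(k+1) + 9)/(k² + 5k + 9)] · 3/5 → 3/5.
The series converges when 3/5 · |w − 4| < 1, giving R = 5/3.

R = 5/3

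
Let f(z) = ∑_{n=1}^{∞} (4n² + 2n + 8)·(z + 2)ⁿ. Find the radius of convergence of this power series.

R = 1

By the ratio test, |a_{n+1}/a_n| = (4(n+1)² + 2(n+1) + 8)/(4n² + 2n + 8) → 1.
Convergence for |z + 2| < 1, so R = 1.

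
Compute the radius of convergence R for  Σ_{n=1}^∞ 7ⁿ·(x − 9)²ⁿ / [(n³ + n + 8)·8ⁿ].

R = 2√14/7

By the ratio test, |a_{n+1}/a_n| = [(n³ + n + 8)/((n+1)³ + (n+1) + 8)] · 7/8 → 7/8.
Successive powers of (x − 9) differ by 2, so the series converges when |x − 9|² · 7/8 < 1, i.e. |x − 9| < √(8/7). So R = 2√14/7.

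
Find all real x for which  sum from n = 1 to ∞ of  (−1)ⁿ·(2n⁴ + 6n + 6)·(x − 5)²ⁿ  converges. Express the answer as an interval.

(4, 6)

By the ratio test, |a_{n+1}/a_n| = (2(n+1)⁴ + 6(n+1) + 6)/(2n⁴ + 6n + 6) → 1.
Since the exponent of (x − 5) increases by 2 each term, convergence requires |x − 5|² < 1, hence R = 1.
When x = 6, the n-th term does not approach 0; divergence by the term test.
Check x = 4: the terms have absolute value of order n⁴, which does not tend to 0, so the series diverges by the divergence test.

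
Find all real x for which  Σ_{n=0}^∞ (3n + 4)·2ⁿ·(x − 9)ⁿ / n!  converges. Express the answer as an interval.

The ratio of consecutive coefficients is (3(n+1) + 4)/(3n + 4) · 2 · 1/(n+1) → 0.
The limit is 0, so the series converges for all x; R = ∞.

(−∞, ∞)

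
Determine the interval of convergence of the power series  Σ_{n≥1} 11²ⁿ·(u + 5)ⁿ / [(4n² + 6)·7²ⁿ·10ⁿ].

Ratio test: |a_{n+1}/a_n| = [(4n² + 6)/(4(n+1)² + 6)] · 121/(49·10) → 121/490 as n → ∞.
Hence the series converges for |u + 5| < 1/(121/490) = 490/121, so the radius of convergence is 490/121.
When u = -115/121, the terms are on the order of 1/n², so the series converges absolutely by comparison with the p-series (p = 2 > 1).
Endpoint u = -1095/121: the series is dominated by a constant times Σ 1/n², which converges (p = 2 > 1).

[-1095/121, -115/121]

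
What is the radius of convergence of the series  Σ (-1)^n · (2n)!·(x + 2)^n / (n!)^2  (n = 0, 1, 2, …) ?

Apply the ratio test: |a_{n+1}| / |a_n| = (2n+1)·(2n+2)/(n+1)², which tends to 4 as n → ∞.
The series converges when 4 · |x + 2| < 1, giving R = 1/4.

R = 1/4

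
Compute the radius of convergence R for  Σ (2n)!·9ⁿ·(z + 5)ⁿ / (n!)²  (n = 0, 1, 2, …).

R = 1/36

The ratio of consecutive coefficients is (2n+1)·(2n+2)/(n+1)² · 9 → 36.
Hence the series converges for |z + 5| < 1/(36) = 1/36, so the radius of convergence is 1/36.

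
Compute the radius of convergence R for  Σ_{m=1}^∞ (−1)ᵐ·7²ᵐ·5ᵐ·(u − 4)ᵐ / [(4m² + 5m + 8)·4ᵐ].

The ratio of consecutive coefficients is [(4m² + 5m + 8)/(4(m+1)² + 5(m+1) + 8)] · 49·5/4 → 245/4.
Convergence for |u − 4| · 245/4 < 1, i.e. |u − 4| < 4/245. So R = 4/245.

R = 4/245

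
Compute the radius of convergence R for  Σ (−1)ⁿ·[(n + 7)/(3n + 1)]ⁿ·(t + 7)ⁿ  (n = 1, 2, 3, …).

Applying the root test, |a_n|^(1/n) = (n + 7)/(3n + 1) → 1/3.
Convergence for |t + 7| · 1/3 < 1, i.e. |t + 7| < 3. So R = 3.

R = 3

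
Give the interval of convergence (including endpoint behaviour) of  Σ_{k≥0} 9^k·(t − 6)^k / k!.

By the ratio test, |a_{k+1}/a_k| = 9 · 1/(k+1) → 0.
Since the limit is 0 < 1 for every t, the series converges on all of ℝ and R = ∞.

(−∞, ∞)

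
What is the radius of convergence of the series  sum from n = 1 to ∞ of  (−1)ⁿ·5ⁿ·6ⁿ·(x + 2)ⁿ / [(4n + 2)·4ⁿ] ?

Apply the ratio test: |a_{n+1}| / |a_n| = [(4n + 2)/(4(n+1) + 2)] · 5·6/4, which tends to 15/2 as n → ∞.
Hence the series converges for |x + 2| < 1/(15/2) = 2/15, so the radius of convergence is 2/15.

R = 2/15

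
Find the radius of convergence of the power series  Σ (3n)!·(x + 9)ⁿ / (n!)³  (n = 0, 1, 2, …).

R = 1/27

By the ratio test, |a_{n+1}/a_n| = (3n+1)·(3n+2)·(3n+3)/(n+1)³ → 27.
Convergence for |x + 9| · 27 < 1, i.e. |x + 9| < 1/27. So R = 1/27.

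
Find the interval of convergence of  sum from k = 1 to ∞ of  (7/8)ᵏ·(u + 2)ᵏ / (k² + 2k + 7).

[-22/7, -6/7]

By the ratio test, |a_{k+1}/a_k| = [(k² + 2k + 7)/((k+1)² + 2(k+1) + 7)] · 7/8 → 7/8.
Hence the series converges for |u + 2| < 1/(7/8) = 8/7, so the radius of convergence is 8/7.
When u = -6/7, the series is dominated by a constant times Σ 1/k², which converges (p = 2 > 1).
Endpoint u = -22/7: absolute convergence follows by limit comparison with Σ 1/k².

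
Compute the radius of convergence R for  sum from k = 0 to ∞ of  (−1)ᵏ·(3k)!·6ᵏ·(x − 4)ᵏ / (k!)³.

Ratio test: |a_{k+1}/a_k| = (3k+1)·(3k+2)·(3k+3)/(k+1)³ · 6 → 162 as k → ∞.
Convergence for |x − 4| · 162 < 1, i.e. |x − 4| < 1/162. So R = 1/162.

R = 1/162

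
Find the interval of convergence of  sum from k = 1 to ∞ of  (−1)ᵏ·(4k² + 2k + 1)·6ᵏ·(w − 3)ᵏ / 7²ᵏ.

(-31/6, 67/6)

Apply the ratio test: |a_{k+1}| / |a_k| = [(4(k+1)² + 2(k+1) + 1)/(4k² + 2k + 1)] · 6/49, which tends to 6/49 as k → ∞.
Thus R = 1/(6/49) = 49/6.
Check w = 67/6: the terms have absolute value of order k², which does not tend to 0, so the series diverges by the divergence test.
At w = -31/6: the terms have absolute value of order k², which does not tend to 0, so the series diverges by the divergence test.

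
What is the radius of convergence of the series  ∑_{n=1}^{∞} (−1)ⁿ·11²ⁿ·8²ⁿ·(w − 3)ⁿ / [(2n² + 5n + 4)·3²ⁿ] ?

Apply the ratio test: |a_{n+1}| / |a_n| = [(2n² + 5n + 4)/(2(n+1)² + 5(n+1) + 4)] · 121·64/9, which tends to 7744/9 as n → ∞.
The series converges when 7744/9 · |w − 3| < 1, giving R = 9/7744.

R = 9/7744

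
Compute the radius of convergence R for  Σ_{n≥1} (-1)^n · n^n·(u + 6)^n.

R = 0

By the Cauchy root test, |a_n|^(1/n) = n → ∞.
Since the n-th root of |a_n| is unbounded, the series converges only at u = -6; R = 0.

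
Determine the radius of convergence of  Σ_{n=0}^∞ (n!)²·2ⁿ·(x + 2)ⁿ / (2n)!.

Ratio test: |a_{n+1}/a_n| = (n+1)²/[(2n+1)·(2n+2)] · 2 → 1/2 as n → ∞.
The series converges when 1/2 · |x + 2| < 1, giving R = 2.

R = 2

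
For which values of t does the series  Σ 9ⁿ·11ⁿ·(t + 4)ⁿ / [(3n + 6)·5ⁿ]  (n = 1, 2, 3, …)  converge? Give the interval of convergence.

The ratio of consecutive coefficients is [(3n + 6)/(3(n+1) + 6)] · 9·11/5 → 99/5.
Thus R = 1/(99/5) = 5/99.
When t = -391/99, comparison with the harmonic series Σ 1/n shows the series diverges.
Endpoint t = -401/99: the terms alternate in sign and decrease monotonically to 0 in absolute value (size ~ c/n), so the alternating series test gives convergence.

[-401/99, -391/99)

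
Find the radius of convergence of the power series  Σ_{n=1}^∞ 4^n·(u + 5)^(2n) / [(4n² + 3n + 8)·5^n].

Apply the ratio test: |a_{n+1}| / |a_n| = [(4n² + 3n + 8)/(4(n+1)² + 3(n+1) + 8)] · 4/5, which tends to 4/5 as n → ∞.
Successive powers of (u + 5) differ by 2, so the series converges when |u + 5|² · 4/5 < 1, i.e. |u + 5| < √(5/4). So R = √5/2.

R = √5/2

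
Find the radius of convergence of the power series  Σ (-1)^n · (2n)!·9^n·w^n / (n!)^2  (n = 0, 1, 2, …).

Apply the ratio test: |a_{n+1}| / |a_n| = (2n+1)·(2n+2)/(n+1)² · 9, which tends to 36 as n → ∞.
Hence the series converges for |w| < 1/(36) = 1/36, so the radius of convergence is 1/36.

R = 1/36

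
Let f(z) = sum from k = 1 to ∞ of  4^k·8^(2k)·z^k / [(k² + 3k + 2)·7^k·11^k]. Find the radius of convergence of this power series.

By the ratio test, |a_{k+1}/a_k| = [(k² + 3k + 2)/((k+1)² + 3(k+1) + 2)] · 4·64/(7·11) → 256/77.
Hence the series converges for |z| < 1/(256/77) = 77/256, so the radius of convergence is 77/256.

R = 77/256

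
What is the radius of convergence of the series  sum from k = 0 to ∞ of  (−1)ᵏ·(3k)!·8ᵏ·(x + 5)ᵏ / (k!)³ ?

Apply the ratio test: |a_{k+1}| / |a_k| = (3k+1)·(3k+2)·(3k+3)/(k+1)³ · 8, which tends to 216 as k → ∞.
Thus R = 1/(216) = 1/216.

R = 1/216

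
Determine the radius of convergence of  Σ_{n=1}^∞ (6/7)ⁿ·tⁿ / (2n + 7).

Ratio test: |a_{n+1}/a_n| = [(2n + 7)/(2(n+1) + 7)] · 6/7 → 6/7 as n → ∞.
Hence the series converges for |t| < 1/(6/7) = 7/6, so the radius of convergence is 7/6.

R = 7/6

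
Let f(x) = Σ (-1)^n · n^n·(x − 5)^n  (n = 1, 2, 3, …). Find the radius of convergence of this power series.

Applying the root test, |a_n|^(1/n) = n → ∞.
The root grows without bound, so R = 0 (convergence only at x = 5).

R = 0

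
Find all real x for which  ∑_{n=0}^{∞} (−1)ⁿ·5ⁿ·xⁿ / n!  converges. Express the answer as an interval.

The ratio of consecutive coefficients is 5 · 1/(n+1) → 0.
The ratio tends to 0 regardless of x, hence R = ∞.

(−∞, ∞)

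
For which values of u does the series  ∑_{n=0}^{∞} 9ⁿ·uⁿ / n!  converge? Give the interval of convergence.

By the ratio test, |a_{n+1}/a_n| = 9 · 1/(n+1) → 0.
Since the limit is 0 < 1 for every u, the series converges on all of ℝ and R = ∞.

(−∞, ∞)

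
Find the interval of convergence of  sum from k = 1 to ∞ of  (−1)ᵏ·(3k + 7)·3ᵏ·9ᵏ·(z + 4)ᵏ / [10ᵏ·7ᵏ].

(-178/27, -38/27)

Apply the ratio test: |a_{k+1}| / |a_k| = [(3(k+1) + 7)/(3k + 7)] · 3·9/(10·7), which tends to 27/70 as k → ∞.
Thus R = 1/(27/70) = 70/27.
Check z = -38/27: the terms do not tend to 0, so the series diverges.
When z = -178/27, the terms do not tend to 0, so the series diverges.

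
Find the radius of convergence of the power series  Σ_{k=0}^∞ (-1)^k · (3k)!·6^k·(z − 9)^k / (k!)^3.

R = 1/162

Apply the ratio test: |a_{k+1}| / |a_k| = (3k+1)·(3k+2)·(3k+3)/(k+1)³ · 6, which tends to 162 as k → ∞.
Thus R = 1/(162) = 1/162.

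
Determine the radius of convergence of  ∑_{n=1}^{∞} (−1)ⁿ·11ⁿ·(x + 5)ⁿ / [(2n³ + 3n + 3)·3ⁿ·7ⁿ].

R = 21/11

By the ratio test, |a_{n+1}/a_n| = [(2n³ + 3n + 3)/(2(n+1)³ + 3(n+1) + 3)] · 11/(3·7) → 11/21.
Hence the series converges for |x + 5| < 1/(11/21) = 21/11, so the radius of convergence is 21/11.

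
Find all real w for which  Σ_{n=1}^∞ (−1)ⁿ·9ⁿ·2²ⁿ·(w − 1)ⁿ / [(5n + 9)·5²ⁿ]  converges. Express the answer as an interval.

(11/36, 61/36]

The ratio of consecutive coefficients is [(5n + 9)/(5(n+1) + 9)] · 9·4/25 → 36/25.
Thus R = 1/(36/25) = 25/36.
Endpoint w = 61/36: convergence follows from the alternating series test (terms decrease monotonically to 0).
Check w = 11/36: the terms are asymptotic to a nonzero constant times 1/n, so the series diverges by limit comparison with Σ 1/n.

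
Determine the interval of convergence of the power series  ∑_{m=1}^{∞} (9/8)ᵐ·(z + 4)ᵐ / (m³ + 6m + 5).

[-44/9, -28/9]

The ratio of consecutive coefficients is [(m³ + 6m + 5)/((m+1)³ + 6(m+1) + 5)] · 9/8 → 9/8.
Thus R = 1/(9/8) = 8/9.
When z = -28/9, the series is dominated by a constant times Σ 1/m³, which converges (p = 3 > 1).
When z = -44/9, absolute convergence follows by limit comparison with Σ 1/m³.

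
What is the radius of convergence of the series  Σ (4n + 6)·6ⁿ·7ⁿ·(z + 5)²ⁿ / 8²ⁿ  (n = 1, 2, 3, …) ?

Apply the ratio test: |a_{n+1}| / |a_n| = [(4(n+1) + 6)/(4n + 6)] · 6·7/64, which tends to 21/32 as n → ∞.
Successive powers of (z + 5) differ by 2, so the series converges when |z + 5|² · 21/32 < 1, i.e. |z + 5| < √(32/21). So R = 4√42/21.

R = 4√42/21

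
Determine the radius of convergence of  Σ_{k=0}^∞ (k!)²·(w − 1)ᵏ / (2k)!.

R = 4

The ratio of consecutive coefficients is (k+1)²/[(2k+1)·(2k+2)] → 1/4.
The series converges when 1/4 · |w − 1| < 1, giving R = 4.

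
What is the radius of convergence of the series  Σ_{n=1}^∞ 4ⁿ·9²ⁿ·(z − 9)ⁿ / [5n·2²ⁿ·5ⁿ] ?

R = 5/81

The ratio of consecutive coefficients is [5n/5(n+1)] · 4·81/(4·5) → 81/5.
The series converges when 81/5 · |z − 9| < 1, giving R = 5/81.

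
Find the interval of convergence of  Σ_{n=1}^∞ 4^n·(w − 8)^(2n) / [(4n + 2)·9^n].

(13/2, 19/2)

Apply the ratio test: |a_{n+1}| / |a_n| = [(4n + 2)/(4(n+1) + 2)] · 4/9, which tends to 4/9 as n → ∞.
Writing y = (w − 8)², the series in y has radius 9/4, so |w − 8| < √(9/4) = 3/2 and R = 3/2.
When w = 19/2, the terms behave like c/n; limit comparison with the harmonic series gives divergence.
When w = 13/2, comparison with the harmonic series Σ 1/n shows the series diverges.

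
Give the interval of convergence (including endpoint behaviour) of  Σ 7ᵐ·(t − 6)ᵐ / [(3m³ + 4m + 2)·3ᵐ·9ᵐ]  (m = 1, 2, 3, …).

By the ratio test, |a_{m+1}/a_m| = [(3m³ + 4m + 2)/(3(m+1)³ + 4(m+1) + 2)] · 7/(3·9) → 7/27.
Thus R = 1/(7/27) = 27/7.
Check t = 69/7: the terms are on the order of 1/m³, so the series converges absolutely by comparison with the p-series (p = 3 > 1).
Check t = 15/7: the terms are on the order of 1/m³, so the series converges absolutely by comparison with the p-series (p = 3 > 1).

[15/7, 69/7]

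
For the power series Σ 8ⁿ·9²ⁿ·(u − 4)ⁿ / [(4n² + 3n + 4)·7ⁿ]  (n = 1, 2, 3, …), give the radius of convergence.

The ratio of consecutive coefficients is [(4n² + 3n + 4)/(4(n+1)² + 3(n+1) + 4)] · 8·81/7 → 648/7.
Convergence for |u − 4| · 648/7 < 1, i.e. |u − 4| < 7/648. So R = 7/648.

R = 7/648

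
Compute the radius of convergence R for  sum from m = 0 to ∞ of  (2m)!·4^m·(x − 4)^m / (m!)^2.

R = 1/16

Ratio test: |a_{m+1}/a_m| = (2m+1)·(2m+2)/(m+1)² · 4 → 16 as m → ∞.
Convergence for |x − 4| · 16 < 1, i.e. |x − 4| < 1/16. So R = 1/16.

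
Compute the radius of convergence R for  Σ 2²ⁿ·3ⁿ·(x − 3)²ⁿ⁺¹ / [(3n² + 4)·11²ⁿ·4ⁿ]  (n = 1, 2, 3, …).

R = 11√3/3

The ratio of consecutive coefficients is [(3n² + 4)/(3(n+1)² + 4)] · 4·3/(121·4) → 3/121.
Since the exponent of (x − 3) increases by 2 each term, convergence requires |x − 3|² < 121/3, hence R = 11√3/3.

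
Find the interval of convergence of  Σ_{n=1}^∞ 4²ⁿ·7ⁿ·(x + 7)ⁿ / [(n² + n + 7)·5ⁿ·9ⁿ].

[-829/112, -739/112]

By the ratio test, |a_{n+1}/a_n| = [(n² + n + 7)/((n+1)² + (n+1) + 7)] · 16·7/(5·9) → 112/45.
Convergence for |x + 7| · 112/45 < 1, i.e. |x + 7| < 45/112. So R = 45/112.
Check x = -739/112: the series is dominated by a constant times Σ 1/n², which converges (p = 2 > 1).
When x = -829/112, absolute convergence follows by limit comparison with Σ 1/n².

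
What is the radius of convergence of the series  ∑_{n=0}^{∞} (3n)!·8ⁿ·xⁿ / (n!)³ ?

R = 1/216

The ratio of consecutive coefficients is (3n+1)·(3n+2)·(3n+3)/(n+1)³ · 8 → 216.
Convergence for |x| · 216 < 1, i.e. |x| < 1/216. So R = 1/216.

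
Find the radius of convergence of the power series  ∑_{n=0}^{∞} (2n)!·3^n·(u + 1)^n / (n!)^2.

Ratio test: |a_{n+1}/a_n| = (2n+1)·(2n+2)/(n+1)² · 3 → 12 as n → ∞.
The series converges when 12 · |u + 1| < 1, giving R = 1/12.

R = 1/12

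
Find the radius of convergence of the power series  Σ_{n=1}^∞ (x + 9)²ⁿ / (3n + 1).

R = 1

The ratio of consecutive coefficients is (3n + 1)/(3(n+1) + 1) → 1.
Writing y = (x + 9)², the series in y has radius 1, so |x + 9| < √(1) = 1 and R = 1.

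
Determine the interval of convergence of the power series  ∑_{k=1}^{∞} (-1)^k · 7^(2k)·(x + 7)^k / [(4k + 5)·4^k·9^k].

The ratio of consecutive coefficients is [(4k + 5)/(4(k+1) + 5)] · 49/(4·9) → 49/36.
Hence the series converges for |x + 7| < 1/(49/36) = 36/49, so the radius of convergence is 36/49.
At x = -307/49: an alternating series whose terms decrease to 0 in absolute value, so it converges by the Leibniz criterion.
Check x = -379/49: the terms behave like c/k; limit comparison with the harmonic series gives divergence.

(-379/49, -307/49]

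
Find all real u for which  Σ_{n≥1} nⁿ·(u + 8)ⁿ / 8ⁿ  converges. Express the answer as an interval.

{-8}

By the Cauchy root test, |a_n|^(1/n) = n/8 → ∞.
The root grows without bound, so R = 0 (convergence only at u = -8).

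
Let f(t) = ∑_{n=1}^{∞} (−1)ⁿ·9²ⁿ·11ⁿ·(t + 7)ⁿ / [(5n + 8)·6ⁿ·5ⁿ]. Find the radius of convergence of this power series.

Ratio test: |a_{n+1}/a_n| = [(5n + 8)/(5(n+1) + 8)] · 81·11/(6·5) → 297/10 as n → ∞.
The series converges when 297/10 · |t + 7| < 1, giving R = 10/297.

R = 10/297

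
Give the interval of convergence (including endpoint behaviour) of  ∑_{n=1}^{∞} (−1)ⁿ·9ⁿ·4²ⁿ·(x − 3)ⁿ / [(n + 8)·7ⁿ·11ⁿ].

The ratio of consecutive coefficients is [(n + 8)/((n+1) + 8)] · 9·16/(7·11) → 144/77.
The series converges when 144/77 · |x − 3| < 1, giving R = 77/144.
Endpoint x = 509/144: an alternating series whose terms decrease to 0 in absolute value, so it converges by the Leibniz criterion.
When x = 355/144, comparison with the harmonic series Σ 1/n shows the series diverges.

(355/144, 509/144]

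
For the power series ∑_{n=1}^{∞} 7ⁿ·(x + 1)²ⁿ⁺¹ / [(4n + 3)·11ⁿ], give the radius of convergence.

Ratio test: |a_{n+1}/a_n| = [(4n + 3)/(4(n+1) + 3)] · 7/11 → 7/11 as n → ∞.
Since the exponent of (x + 1) increases by 2 each term, convergence requires |x + 1|² < 11/7, hence R = √77/7.

R = √77/7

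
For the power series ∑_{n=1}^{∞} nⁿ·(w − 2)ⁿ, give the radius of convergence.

R = 0

Root test: |a_n|^(1/n) = n → ∞.
Since the n-th root of |a_n| is unbounded, the series converges only at w = 2; R = 0.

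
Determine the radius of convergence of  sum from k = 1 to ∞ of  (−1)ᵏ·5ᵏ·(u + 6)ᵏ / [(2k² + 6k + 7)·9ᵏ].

R = 9/5

Ratio test: |a_{k+1}/a_k| = [(2k² + 6k + 7)/(2(k+1)² + 6(k+1) + 7)] · 5/9 → 5/9 as k → ∞.
Hence the series converges for |u + 6| < 1/(5/9) = 9/5, so the radius of convergence is 9/5.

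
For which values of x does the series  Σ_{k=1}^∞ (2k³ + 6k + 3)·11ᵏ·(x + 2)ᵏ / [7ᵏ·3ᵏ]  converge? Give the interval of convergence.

(-43/11, -1/11)

The ratio of consecutive coefficients is [(2(k+1)³ + 6(k+1) + 3)/(2k³ + 6k + 3)] · 11/(7·3) → 11/21.
Hence the series converges for |x + 2| < 1/(11/21) = 21/11, so the radius of convergence is 21/11.
At x = -1/11: the k-th term does not approach 0; divergence by the term test.
Endpoint x = -43/11: the k-th term does not approach 0; divergence by the term test.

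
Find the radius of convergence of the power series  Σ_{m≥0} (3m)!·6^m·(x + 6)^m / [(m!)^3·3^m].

R = 1/54

Apply the ratio test: |a_{m+1}| / |a_m| = (3m+1)·(3m+2)·(3m+3)/(m+1)³ · 6/3, which tends to 54 as m → ∞.
Thus R = 1/(54) = 1/54.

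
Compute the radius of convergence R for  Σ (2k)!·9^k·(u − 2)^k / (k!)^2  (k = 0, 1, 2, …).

R = 1/36

The ratio of consecutive coefficients is (2k+1)·(2k+2)/(k+1)² · 9 → 36.
Convergence for |u − 2| · 36 < 1, i.e. |u − 2| < 1/36. So R = 1/36.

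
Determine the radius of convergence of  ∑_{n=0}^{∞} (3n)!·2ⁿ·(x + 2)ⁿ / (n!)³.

R = 1/54

By the ratio test, |a_{n+1}/a_n| = (3n+1)·(3n+2)·(3n+3)/(n+1)³ · 2 → 54.
Convergence for |x + 2| · 54 < 1, i.e. |x + 2| < 1/54. So R = 1/54.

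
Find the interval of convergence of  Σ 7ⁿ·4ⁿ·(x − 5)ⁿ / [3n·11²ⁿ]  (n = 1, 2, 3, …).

[19/28, 261/28)

By the ratio test, |a_{n+1}/a_n| = [3n/3(n+1)] · 7·4/121 → 28/121.
Thus R = 1/(28/121) = 121/28.
Endpoint x = 261/28: comparison with the harmonic series Σ 1/n shows the series diverges.
At x = 19/28: an alternating series whose terms decrease to 0 in absolute value, so it converges by the Leibniz criterion.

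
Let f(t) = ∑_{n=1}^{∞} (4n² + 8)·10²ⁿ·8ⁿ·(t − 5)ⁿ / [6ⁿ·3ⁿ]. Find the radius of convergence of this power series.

R = 9/400

By the ratio test, |a_{n+1}/a_n| = [(4(n+1)² + 8)/(4n² + 8)] · 100·8/(6·3) → 400/9.
Convergence for |t − 5| · 400/9 < 1, i.e. |t − 5| < 9/400. So R = 9/400.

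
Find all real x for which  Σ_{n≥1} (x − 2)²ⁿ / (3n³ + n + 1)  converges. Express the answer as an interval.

Apply the ratio test: |a_{n+1}| / |a_n| = (3n³ + n + 1)/(3(n+1)³ + (n+1) + 1), which tends to 1 as n → ∞.
Successive powers of (x − 2) differ by 2, so the series converges when |x − 2|² · 1 < 1, i.e. |x − 2| < √(1) = 1. So R = 1.
At x = 3: the terms are on the order of 1/n³, so the series converges absolutely by comparison with the p-series (p = 3 > 1).
Check x = 1: the series is dominated by a constant times Σ 1/n³, which converges (p = 3 > 1).

[1, 3]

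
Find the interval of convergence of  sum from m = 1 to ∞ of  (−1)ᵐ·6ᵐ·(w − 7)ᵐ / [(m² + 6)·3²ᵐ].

Apply the ratio test: |a_{m+1}| / |a_m| = [(m² + 6)/((m+1)² + 6)] · 6/9, which tends to 2/3 as m → ∞.
Thus R = 1/(2/3) = 3/2.
Endpoint w = 17/2: absolute convergence follows by limit comparison with Σ 1/m².
Check w = 11/2: the terms are on the order of 1/m², so the series converges absolutely by comparison with the p-series (p = 2 > 1).

[11/2, 17/2]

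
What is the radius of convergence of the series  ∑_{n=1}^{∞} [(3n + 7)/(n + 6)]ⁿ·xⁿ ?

Root test: |a_n|^(1/n) = (3n + 7)/(n + 6) → 3.
Thus R = 1/(3) = 1/3.

R = 1/3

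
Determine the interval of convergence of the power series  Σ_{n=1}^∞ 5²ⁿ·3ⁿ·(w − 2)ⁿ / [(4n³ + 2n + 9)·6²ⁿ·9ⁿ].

[-58/25, 158/25]

Apply the ratio test: |a_{n+1}| / |a_n| = [(4n³ + 2n + 9)/(4(n+1)³ + 2(n+1) + 9)] · 25·3/(36·9), which tends to 25/108 as n → ∞.
The series converges when 25/108 · |w − 2| < 1, giving R = 108/25.
Check w = 158/25: absolute convergence follows by limit comparison with Σ 1/n³.
When w = -58/25, the terms are on the order of 1/n³, so the series converges absolutely by comparison with the p-series (p = 3 > 1).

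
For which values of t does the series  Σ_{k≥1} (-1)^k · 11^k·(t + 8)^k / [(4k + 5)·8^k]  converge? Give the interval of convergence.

(-96/11, -80/11]

Apply the ratio test: |a_{k+1}| / |a_k| = [(4k + 5)/(4(k+1) + 5)] · 11/8, which tends to 11/8 as k → ∞.
The series converges when 11/8 · |t + 8| < 1, giving R = 8/11.
Endpoint t = -80/11: the terms alternate in sign and decrease monotonically to 0 in absolute value (size ~ c/k), so the alternating series test gives convergence.
When t = -96/11, the terms are asymptotic to a nonzero constant times 1/k, so the series diverges by limit comparison with Σ 1/k.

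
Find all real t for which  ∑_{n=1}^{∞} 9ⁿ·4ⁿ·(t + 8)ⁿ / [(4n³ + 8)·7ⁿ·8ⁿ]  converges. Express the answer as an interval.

[-86/9, -58/9]

By the ratio test, |a_{n+1}/a_n| = [(4n³ + 8)/(4(n+1)³ + 8)] · 9·4/(7·8) → 9/14.
Convergence for |t + 8| · 9/14 < 1, i.e. |t + 8| < 14/9. So R = 14/9.
Check t = -58/9: the terms are on the order of 1/n³, so the series converges absolutely by comparison with the p-series (p = 3 > 1).
Endpoint t = -86/9: absolute convergence follows by limit comparison with Σ 1/n³.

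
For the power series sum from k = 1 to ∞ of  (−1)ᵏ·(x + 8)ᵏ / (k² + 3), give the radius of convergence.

R = 1

Ratio test: |a_{k+1}/a_k| = (k² + 3)/((k+1)² + 3) → 1 as k → ∞.
Convergence for |x + 8| < 1, so R = 1.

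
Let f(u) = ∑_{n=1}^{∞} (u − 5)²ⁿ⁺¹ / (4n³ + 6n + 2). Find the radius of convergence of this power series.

R = 1

By the ratio test, |a_{n+1}/a_n| = (4n³ + 6n + 2)/(4(n+1)³ + 6(n+1) + 2) → 1.
Since the exponent of (u − 5) increases by 2 each term, convergence requires |u − 5|² < 1, hence R = 1.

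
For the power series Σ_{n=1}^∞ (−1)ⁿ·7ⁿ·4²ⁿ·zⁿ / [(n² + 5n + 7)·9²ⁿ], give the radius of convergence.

R = 81/112

The ratio of consecutive coefficients is [(n² + 5n + 7)/((n+1)² + 5(n+1) + 7)] · 7·16/81 → 112/81.
Convergence for |z| · 112/81 < 1, i.e. |z| < 81/112. So R = 81/112.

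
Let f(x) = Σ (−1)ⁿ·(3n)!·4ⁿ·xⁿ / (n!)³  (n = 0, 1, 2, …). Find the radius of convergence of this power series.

Apply the ratio test: |a_{n+1}| / |a_n| = (3n+1)·(3n+2)·(3n+3)/(n+1)³ · 4, which tends to 108 as n → ∞.
Hence the series converges for |x| < 1/(108) = 1/108, so the radius of convergence is 1/108.

R = 1/108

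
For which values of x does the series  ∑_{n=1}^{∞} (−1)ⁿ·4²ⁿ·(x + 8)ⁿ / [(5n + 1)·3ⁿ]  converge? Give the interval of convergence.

The ratio of consecutive coefficients is [(5n + 1)/(5(n+1) + 1)] · 16/3 → 16/3.
Convergence for |x + 8| · 16/3 < 1, i.e. |x + 8| < 3/16. So R = 3/16.
Endpoint x = -125/16: convergence follows from the alternating series test (terms decrease monotonically to 0).
Endpoint x = -131/16: comparison with the harmonic series Σ 1/n shows the series diverges.

(-131/16, -125/16]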